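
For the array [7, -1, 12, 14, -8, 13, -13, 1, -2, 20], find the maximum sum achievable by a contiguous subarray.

Using Kadane's algorithm on [7, -1, 12, 14, -8, 13, -13, 1, -2, 20]:

Scanning through the array:
Position 1 (value -1): max_ending_here = 6, max_so_far = 7
Position 2 (value 12): max_ending_here = 18, max_so_far = 18
Position 3 (value 14): max_ending_here = 32, max_so_far = 32
Position 4 (value -8): max_ending_here = 24, max_so_far = 32
Position 5 (value 13): max_ending_here = 37, max_so_far = 37
Position 6 (value -13): max_ending_here = 24, max_so_far = 37
Position 7 (value 1): max_ending_here = 25, max_so_far = 37
Position 8 (value -2): max_ending_here = 23, max_so_far = 37
Position 9 (value 20): max_ending_here = 43, max_so_far = 43

Maximum subarray: [7, -1, 12, 14, -8, 13, -13, 1, -2, 20]
Maximum sum: 43

The maximum subarray is [7, -1, 12, 14, -8, 13, -13, 1, -2, 20] with sum 43. This subarray runs from index 0 to index 9.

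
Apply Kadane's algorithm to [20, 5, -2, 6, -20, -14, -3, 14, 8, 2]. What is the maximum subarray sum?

Using Kadane's algorithm on [20, 5, -2, 6, -20, -14, -3, 14, 8, 2]:

Scanning through the array:
Position 1 (value 5): max_ending_here = 25, max_so_far = 25
Position 2 (value -2): max_ending_here = 23, max_so_far = 25
Position 3 (value 6): max_ending_here = 29, max_so_far = 29
Position 4 (value -20): max_ending_here = 9, max_so_far = 29
Position 5 (value -14): max_ending_here = -5, max_so_far = 29
Position 6 (value -3): max_ending_here = -3, max_so_far = 29
Position 7 (value 14): max_ending_here = 14, max_so_far = 29
Position 8 (value 8): max_ending_here = 22, max_so_far = 29
Position 9 (value 2): max_ending_here = 24, max_so_far = 29

Maximum subarray: [20, 5, -2, 6]
Maximum sum: 29

The maximum subarray is [20, 5, -2, 6] with sum 29. This subarray runs from index 0 to index 3.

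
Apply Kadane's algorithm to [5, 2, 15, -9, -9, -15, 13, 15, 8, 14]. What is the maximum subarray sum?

Using Kadane's algorithm on [5, 2, 15, -9, -9, -15, 13, 15, 8, 14]:

Scanning through the array:
Position 1 (value 2): max_ending_here = 7, max_so_far = 7
Position 2 (value 15): max_ending_here = 22, max_so_far = 22
Position 3 (value -9): max_ending_here = 13, max_so_far = 22
Position 4 (value -9): max_ending_here = 4, max_so_far = 22
Position 5 (value -15): max_ending_here = -11, max_so_far = 22
Position 6 (value 13): max_ending_here = 13, max_so_far = 22
Position 7 (value 15): max_ending_here = 28, max_so_far = 28
Position 8 (value 8): max_ending_here = 36, max_so_far = 36
Position 9 (value 14): max_ending_here = 50, max_so_far = 50

Maximum subarray: [13, 15, 8, 14]
Maximum sum: 50

The maximum subarray is [13, 15, 8, 14] with sum 50. This subarray runs from index 6 to index 9.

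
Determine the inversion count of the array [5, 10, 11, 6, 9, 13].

Finding inversions in [5, 10, 11, 6, 9, 13]:

(1, 3): arr[1]=10 > arr[3]=6
(1, 4): arr[1]=10 > arr[4]=9
(2, 3): arr[2]=11 > arr[3]=6
(2, 4): arr[2]=11 > arr[4]=9

Total inversions: 4

The array has 4 inversion(s): (1,3), (1,4), (2,3), (2,4). Each pair (i,j) satisfies i < j and arr[i] > arr[j].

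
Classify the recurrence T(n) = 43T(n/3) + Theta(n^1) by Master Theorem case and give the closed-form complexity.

Master Theorem for T(n) = 43T(n/3) + O(n^1):

a = 43, b = 3, c = 1
log_b(a) = log_3(43) = 3.4236

Case 1: c = 1 < log_3(43) = 3.4236
T(n) = O(n^(log_3 43))

For T(n) = 43T(n/3) + O(n^1): log_3(43) = 3.4236. This is Case 1 of the Master Theorem (c < log_b(a), work dominated by leaves), giving O(n^(log_3 43)).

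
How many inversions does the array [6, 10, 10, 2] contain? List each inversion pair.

Finding inversions in [6, 10, 10, 2]:

(0, 3): arr[0]=6 > arr[3]=2
(1, 3): arr[1]=10 > arr[3]=2
(2, 3): arr[2]=10 > arr[3]=2

Total inversions: 3

The array has 3 inversion(s): (0,3), (1,3), (2,3). Each pair (i,j) satisfies i < j and arr[i] > arr[j].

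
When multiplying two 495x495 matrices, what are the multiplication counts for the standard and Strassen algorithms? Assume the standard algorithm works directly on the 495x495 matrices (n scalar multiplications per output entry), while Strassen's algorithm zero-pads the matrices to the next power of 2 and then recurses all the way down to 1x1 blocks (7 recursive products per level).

Matrix multiplication for 495x495 matrices:

Strassen's algorithm requires power-of-2 dimensions. Pad 495x495 to 512x512 (next power of 2).

Standard algorithm: 495^3 = 121287375 multiplications
Strassen's algorithm: 7^(log2(512)) = 7^9 = 40353607 multiplications
Savings: 121287375 - 40353607 = 80933768 multiplications

Standard: 121287375 multiplications (495^3). Strassen: 40353607 multiplications (7^9, after padding to 512x512). Strassen reduces 8 recursive multiplications to 7 at each level.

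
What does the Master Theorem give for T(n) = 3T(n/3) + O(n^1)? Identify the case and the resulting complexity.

Master Theorem for T(n) = 3T(n/3) + O(n^1):

a = 3, b = 3, c = 1
log_b(a) = log_3(3) = 1.0000

Case 2: c = 1 = log_3(3) = 1.0000
T(n) = O(n^1 log n) = O(n log n)

For T(n) = 3T(n/3) + O(n^1): log_3(3) = 1.0000. This is Case 2 of the Master Theorem (c = log_b(a), equal work at all levels), giving O(n log n).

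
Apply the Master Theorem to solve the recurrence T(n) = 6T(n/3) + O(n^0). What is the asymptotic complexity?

Master Theorem for T(n) = 6T(n/3) + O(n^0):

a = 6, b = 3, c = 0
log_b(a) = log_3(6) = 1.6309

Case 1: c = 0 < log_3(6) = 1.6309
T(n) = O(n^(log_3 6))

For T(n) = 6T(n/3) + O(n^0): log_3(6) = 1.6309. This is Case 1 of the Master Theorem (c < log_b(a), work dominated by leaves), giving O(n^(log_3 6)).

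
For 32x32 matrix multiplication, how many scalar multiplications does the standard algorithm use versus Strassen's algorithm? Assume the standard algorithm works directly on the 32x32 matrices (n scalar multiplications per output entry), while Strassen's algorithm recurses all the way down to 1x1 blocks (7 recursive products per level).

Matrix multiplication for 32x32 matrices:

Standard algorithm: 32^3 = 32768 multiplications
Strassen's algorithm: 7^(log2(32)) = 7^5 = 16807 multiplications
Savings: 32768 - 16807 = 15961 multiplications

Standard: 32768 multiplications (32^3). Strassen: 16807 multiplications (7^5). Strassen reduces 8 recursive multiplications to 7 at each level.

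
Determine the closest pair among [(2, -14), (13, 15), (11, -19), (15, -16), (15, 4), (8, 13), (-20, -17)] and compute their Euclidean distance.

Computing all pairwise distances among 7 points:

d((2, -14), (13, 15)) = 31.0161
d((2, -14), (11, -19)) = 10.2956
d((2, -14), (15, -16)) = 13.1529
d((2, -14), (15, 4)) = 22.2036
d((2, -14), (8, 13)) = 27.6586
d((2, -14), (-20, -17)) = 22.2036
d((13, 15), (11, -19)) = 34.0588
d((13, 15), (15, -16)) = 31.0644
d((13, 15), (15, 4)) = 11.1803
d((13, 15), (8, 13)) = 5.3852
d((13, 15), (-20, -17)) = 45.9674
d((11, -19), (15, -16)) = 5.0 <-- minimum
d((11, -19), (15, 4)) = 23.3452
d((11, -19), (8, 13)) = 32.1403
d((11, -19), (-20, -17)) = 31.0644
d((15, -16), (15, 4)) = 20.0
d((15, -16), (8, 13)) = 29.8329
d((15, -16), (-20, -17)) = 35.0143
d((15, 4), (8, 13)) = 11.4018
d((15, 4), (-20, -17)) = 40.8167
d((8, 13), (-20, -17)) = 41.0366

Closest pair: (11, -19) and (15, -16) with distance 5.0

The closest pair is (11, -19) and (15, -16) with Euclidean distance 5.0. For 7 points, brute-force pairwise comparison is shown above. For large n, the divide-and-conquer algorithm (sort by x, recurse on halves, check the dividing strip) achieves O(n log n).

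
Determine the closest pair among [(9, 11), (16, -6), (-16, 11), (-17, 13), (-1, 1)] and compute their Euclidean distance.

Computing all pairwise distances among 5 points:

d((9, 11), (16, -6)) = 18.3848
d((9, 11), (-16, 11)) = 25.0
d((9, 11), (-17, 13)) = 26.0768
d((9, 11), (-1, 1)) = 14.1421
d((16, -6), (-16, 11)) = 36.2353
d((16, -6), (-17, 13)) = 38.0789
d((16, -6), (-1, 1)) = 18.3848
d((-16, 11), (-17, 13)) = 2.2361 <-- minimum
d((-16, 11), (-1, 1)) = 18.0278
d((-17, 13), (-1, 1)) = 20.0

Closest pair: (-16, 11) and (-17, 13) with distance 2.2361

The closest pair is (-16, 11) and (-17, 13) with Euclidean distance 2.2361. For 5 points, brute-force pairwise comparison is shown above. For large n, the divide-and-conquer algorithm (sort by x, recurse on halves, check the dividing strip) achieves O(n log n).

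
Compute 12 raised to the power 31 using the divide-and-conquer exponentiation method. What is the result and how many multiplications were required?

Computing 12^31 by squaring (build up from 12^1; each line after the first costs one multiplication):

12^1 = 12
12^2 = (12^1)^2 = 12^2 = 144
12^3 = 12 * 12^2 = 12 * 144 = 1728
12^6 = (12^3)^2 = 1728^2 = 2985984
12^7 = 12 * 12^6 = 12 * 2985984 = 35831808
12^14 = (12^7)^2 = 35831808^2 = 1283918464548864
12^15 = 12 * 12^14 = 12 * 1283918464548864 = 15407021574586368
12^30 = (12^15)^2 = 15407021574586368^2 = 237376313799769806328950291431424
12^31 = 12 * 12^30 = 12 * 237376313799769806328950291431424 = 2848515765597237675947403497177088

Result: 2848515765597237675947403497177088
Multiplications needed: 8 (8 lines after 12^1)

12^31 = 2848515765597237675947403497177088. Using exponentiation by squaring, this requires 8 multiplications. The key idea: if the exponent is even, square the half-power; if odd, multiply by the base once.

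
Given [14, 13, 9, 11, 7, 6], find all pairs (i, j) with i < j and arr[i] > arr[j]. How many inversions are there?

Finding inversions in [14, 13, 9, 11, 7, 6]:

(0, 1): arr[0]=14 > arr[1]=13
(0, 2): arr[0]=14 > arr[2]=9
(0, 3): arr[0]=14 > arr[3]=11
(0, 4): arr[0]=14 > arr[4]=7
(0, 5): arr[0]=14 > arr[5]=6
(1, 2): arr[1]=13 > arr[2]=9
(1, 3): arr[1]=13 > arr[3]=11
(1, 4): arr[1]=13 > arr[4]=7
(1, 5): arr[1]=13 > arr[5]=6
(2, 4): arr[2]=9 > arr[4]=7
(2, 5): arr[2]=9 > arr[5]=6
(3, 4): arr[3]=11 > arr[4]=7
(3, 5): arr[3]=11 > arr[5]=6
(4, 5): arr[4]=7 > arr[5]=6

Total inversions: 14

The array has 14 inversion(s): (0,1), (0,2), (0,3), (0,4), (0,5), (1,2), (1,3), (1,4), (1,5), (2,4), (2,5), (3,4), (3,5), (4,5). Each pair (i,j) satisfies i < j and arr[i] > arr[j].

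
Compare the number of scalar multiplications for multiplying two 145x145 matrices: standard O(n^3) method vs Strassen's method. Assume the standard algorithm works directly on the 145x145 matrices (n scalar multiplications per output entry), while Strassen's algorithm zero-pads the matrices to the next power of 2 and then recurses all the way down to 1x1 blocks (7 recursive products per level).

Matrix multiplication for 145x145 matrices:

Strassen's algorithm requires power-of-2 dimensions. Pad 145x145 to 256x256 (next power of 2).

Standard algorithm: 145^3 = 3048625 multiplications
Strassen's algorithm: 7^(log2(256)) = 7^8 = 5764801 multiplications
Difference: 3048625 - 5764801 = -2716176 (Strassen uses MORE here due to padding overhead — for small or just-over-power-of-2 n, padding can outweigh the per-level savings)

Standard: 3048625 multiplications (145^3). Strassen: 5764801 multiplications (7^8, after padding to 256x256). Strassen reduces 8 recursive multiplications to 7 at each level.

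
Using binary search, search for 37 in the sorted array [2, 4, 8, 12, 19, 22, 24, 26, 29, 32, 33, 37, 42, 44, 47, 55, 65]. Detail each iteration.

Binary search for 37 in [2, 4, 8, 12, 19, 22, 24, 26, 29, 32, 33, 37, 42, 44, 47, 55, 65]:

lo=0, hi=16, mid=8, arr[mid]=29 -> 29 < 37, search right half
lo=9, hi=16, mid=12, arr[mid]=42 -> 42 > 37, search left half
lo=9, hi=11, mid=10, arr[mid]=33 -> 33 < 37, search right half
lo=11, hi=11, mid=11, arr[mid]=37 -> Found target at index 11!

Binary search finds 37 at index 11 after 4 comparisons. The search repeatedly halves the search space by comparing with the middle element.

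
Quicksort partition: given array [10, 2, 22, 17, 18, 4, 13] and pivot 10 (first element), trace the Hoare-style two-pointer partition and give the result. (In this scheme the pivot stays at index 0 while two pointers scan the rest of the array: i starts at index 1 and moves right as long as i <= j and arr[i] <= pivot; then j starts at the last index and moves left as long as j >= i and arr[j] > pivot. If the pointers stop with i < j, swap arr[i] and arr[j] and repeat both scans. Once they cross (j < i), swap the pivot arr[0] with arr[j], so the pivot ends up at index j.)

Hoare-style two-pointer partition with pivot = 10:

Initial array: [10, 2, 22, 17, 18, 4, 13]

Pointers start at i = 1, j = 6.
i stops at index 2 (arr[2]=22 > 10), j stops at index 5 (arr[5]=4 <= 10): swap arr[2] and arr[5], array becomes [10, 2, 4, 17, 18, 22, 13]
i ends at 3, j ends at 2: the pointers have crossed (j < i), so scanning stops.

Swap pivot arr[0] with arr[2] to place pivot at position 2: [4, 2, 10, 17, 18, 22, 13]
Pivot position: 2

After partitioning with pivot 10, the array becomes [4, 2, 10, 17, 18, 22, 13]. The pivot is placed at index 2. All elements to the left of the pivot are <= 10, and all elements to the right are > 10.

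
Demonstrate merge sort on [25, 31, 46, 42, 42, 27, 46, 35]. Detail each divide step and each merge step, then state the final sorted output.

Merge sort trace:

Split: [25, 31, 46, 42, 42, 27, 46, 35] -> [25, 31, 46, 42] and [42, 27, 46, 35]
  Split: [25, 31, 46, 42] -> [25, 31] and [46, 42]
    Split: [25, 31] -> [25] and [31]
    Merge: [25] + [31] -> [25, 31]
    Split: [46, 42] -> [46] and [42]
    Merge: [46] + [42] -> [42, 46]
  Merge: [25, 31] + [42, 46] -> [25, 31, 42, 46]
  Split: [42, 27, 46, 35] -> [42, 27] and [46, 35]
    Split: [42, 27] -> [42] and [27]
    Merge: [42] + [27] -> [27, 42]
    Split: [46, 35] -> [46] and [35]
    Merge: [46] + [35] -> [35, 46]
  Merge: [27, 42] + [35, 46] -> [27, 35, 42, 46]
Merge: [25, 31, 42, 46] + [27, 35, 42, 46] -> [25, 27, 31, 35, 42, 42, 46, 46]

Final sorted array: [25, 27, 31, 35, 42, 42, 46, 46]

The merge sort proceeds by recursively splitting the array and merging sorted halves.
After all merges, the sorted array is [25, 27, 31, 35, 42, 42, 46, 46].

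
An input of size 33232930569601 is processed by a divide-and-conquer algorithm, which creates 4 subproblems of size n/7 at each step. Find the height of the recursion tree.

For divide and conquer with division factor 7:

Problem sizes at each level:
Level 0: 33232930569601
Level 1: 4747561509943
Level 2: 678223072849
Level 3: 96889010407
Level 4: 13841287201
Level 5: 1977326743
Level 6: 282475249
Level 7: 40353607
Level 8: 5764801
Level 9: 823543
Level 10: 117649
Level 11: 16807
Level 12: 2401
Level 13: 343
Level 14: 49
Level 15: 7
Level 16: 1

The root is level 0 and the size-1 base case is level 16 (the tree spans levels 0 through 16, i.e. 17 levels counting the root), so the depth is the number of divisions: log_7(33232930569601) = 16

The recursion tree depth is log_7(33232930569601) = 16. At each level, the problem size is divided by 7, so it takes 16 divisions to reduce to a base case of size 1. The algorithm makes 4 recursive calls at each level.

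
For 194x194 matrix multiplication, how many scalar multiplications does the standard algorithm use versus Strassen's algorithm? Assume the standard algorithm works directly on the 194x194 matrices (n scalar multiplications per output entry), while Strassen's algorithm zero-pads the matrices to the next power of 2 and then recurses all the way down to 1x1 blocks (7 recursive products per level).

Matrix multiplication for 194x194 matrices:

Strassen's algorithm requires power-of-2 dimensions. Pad 194x194 to 256x256 (next power of 2).

Standard algorithm: 194^3 = 7301384 multiplications
Strassen's algorithm: 7^(log2(256)) = 7^8 = 5764801 multiplications
Savings: 7301384 - 5764801 = 1536583 multiplications

Standard: 7301384 multiplications (194^3). Strassen: 5764801 multiplications (7^8, after padding to 256x256). Strassen reduces 8 recursive multiplications to 7 at each level.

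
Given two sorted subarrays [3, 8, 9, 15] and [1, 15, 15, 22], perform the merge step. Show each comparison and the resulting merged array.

Merging process:

Compare 3 vs 1: take 1 from right. Merged: [1]
Compare 3 vs 15: take 3 from left. Merged: [1, 3]
Compare 8 vs 15: take 8 from left. Merged: [1, 3, 8]
Compare 9 vs 15: take 9 from left. Merged: [1, 3, 8, 9]
Compare 15 vs 15: take 15 from left. Merged: [1, 3, 8, 9, 15]
Append remaining from right: [15, 15, 22]. Merged: [1, 3, 8, 9, 15, 15, 15, 22]

Final merged array: [1, 3, 8, 9, 15, 15, 15, 22]
Total comparisons: 5

The merged array is [1, 3, 8, 9, 15, 15, 15, 22], requiring 5 comparisons. The merge step runs in O(n) time where n is the total number of elements.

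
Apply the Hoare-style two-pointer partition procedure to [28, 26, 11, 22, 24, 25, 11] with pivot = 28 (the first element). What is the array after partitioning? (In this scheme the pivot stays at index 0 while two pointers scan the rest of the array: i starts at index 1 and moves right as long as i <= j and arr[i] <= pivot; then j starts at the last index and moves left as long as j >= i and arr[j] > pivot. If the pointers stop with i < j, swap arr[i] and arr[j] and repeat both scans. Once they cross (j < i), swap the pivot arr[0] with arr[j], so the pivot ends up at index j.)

Hoare-style two-pointer partition with pivot = 28:

Initial array: [28, 26, 11, 22, 24, 25, 11]

Pointers start at i = 1, j = 6.
i ends at 7, j ends at 6: the pointers have crossed (j < i), so scanning stops.

Swap pivot arr[0] with arr[6] to place pivot at position 6: [11, 26, 11, 22, 24, 25, 28]
Pivot position: 6

After partitioning with pivot 28, the array becomes [11, 26, 11, 22, 24, 25, 28]. The pivot is placed at index 6. All elements to the left of the pivot are <= 28, and all elements to the right are > 28.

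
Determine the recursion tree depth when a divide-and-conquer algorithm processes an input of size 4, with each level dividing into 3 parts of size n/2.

For divide and conquer with division factor 2:

Problem sizes at each level:
Level 0: 4
Level 1: 2
Level 2: 1

The root is level 0 and the size-1 base case is level 2 (the tree spans levels 0 through 2, i.e. 3 levels counting the root), so the depth is the number of divisions: log_2(4) = 2

The recursion tree depth is log_2(4) = 2. At each level, the problem size is divided by 2, so it takes 2 divisions to reduce to a base case of size 1. The algorithm makes 3 recursive calls at each level.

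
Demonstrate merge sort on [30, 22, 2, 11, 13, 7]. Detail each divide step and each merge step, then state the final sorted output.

Merge sort trace:

Split: [30, 22, 2, 11, 13, 7] -> [30, 22, 2] and [11, 13, 7]
  Split: [30, 22, 2] -> [30] and [22, 2]
    Split: [22, 2] -> [22] and [2]
    Merge: [22] + [2] -> [2, 22]
  Merge: [30] + [2, 22] -> [2, 22, 30]
  Split: [11, 13, 7] -> [11] and [13, 7]
    Split: [13, 7] -> [13] and [7]
    Merge: [13] + [7] -> [7, 13]
  Merge: [11] + [7, 13] -> [7, 11, 13]
Merge: [2, 22, 30] + [7, 11, 13] -> [2, 7, 11, 13, 22, 30]

Final sorted array: [2, 7, 11, 13, 22, 30]

The merge sort proceeds by recursively splitting the array and merging sorted halves.
After all merges, the sorted array is [2, 7, 11, 13, 22, 30].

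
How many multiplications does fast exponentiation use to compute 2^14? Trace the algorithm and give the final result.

Computing 2^14 by squaring (build up from 2^1; each line after the first costs one multiplication):

2^1 = 2
2^2 = (2^1)^2 = 2^2 = 4
2^3 = 2 * 2^2 = 2 * 4 = 8
2^6 = (2^3)^2 = 8^2 = 64
2^7 = 2 * 2^6 = 2 * 64 = 128
2^14 = (2^7)^2 = 128^2 = 16384

Result: 16384
Multiplications needed: 5 (5 lines after 2^1)

2^14 = 16384. Using exponentiation by squaring, this requires 5 multiplications. The key idea: if the exponent is even, square the half-power; if odd, multiply by the base once.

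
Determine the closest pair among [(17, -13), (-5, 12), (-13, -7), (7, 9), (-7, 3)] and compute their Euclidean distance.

Computing all pairwise distances among 5 points:

d((17, -13), (-5, 12)) = 33.3017
d((17, -13), (-13, -7)) = 30.5941
d((17, -13), (7, 9)) = 24.1661
d((17, -13), (-7, 3)) = 28.8444
d((-5, 12), (-13, -7)) = 20.6155
d((-5, 12), (7, 9)) = 12.3693
d((-5, 12), (-7, 3)) = 9.2195 <-- minimum
d((-13, -7), (7, 9)) = 25.6125
d((-13, -7), (-7, 3)) = 11.6619
d((7, 9), (-7, 3)) = 15.2315

Closest pair: (-5, 12) and (-7, 3) with distance 9.2195

The closest pair is (-5, 12) and (-7, 3) with Euclidean distance 9.2195. For 5 points, brute-force pairwise comparison is shown above. For large n, the divide-and-conquer algorithm (sort by x, recurse on halves, check the dividing strip) achieves O(n log n).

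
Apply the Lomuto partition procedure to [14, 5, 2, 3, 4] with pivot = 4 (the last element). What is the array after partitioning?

Lomuto partition with pivot = 4:

Initial array: [14, 5, 2, 3, 4]

arr[0]=14 > 4: no swap
arr[1]=5 > 4: no swap
arr[2]=2 <= 4: swap with position 0, array becomes [2, 5, 14, 3, 4]
arr[3]=3 <= 4: swap with position 1, array becomes [2, 3, 14, 5, 4]

Place pivot at position 2: [2, 3, 4, 5, 14]
Pivot position: 2

After partitioning with pivot 4, the array becomes [2, 3, 4, 5, 14]. The pivot is placed at index 2. All elements to the left of the pivot are <= 4, and all elements to the right are > 4.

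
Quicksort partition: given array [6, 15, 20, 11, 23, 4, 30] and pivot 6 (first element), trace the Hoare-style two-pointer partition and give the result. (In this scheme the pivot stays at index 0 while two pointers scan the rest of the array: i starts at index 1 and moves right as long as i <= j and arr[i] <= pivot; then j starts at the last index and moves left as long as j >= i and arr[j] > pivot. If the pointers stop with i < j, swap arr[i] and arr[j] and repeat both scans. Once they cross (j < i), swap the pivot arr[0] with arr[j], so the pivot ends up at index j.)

Hoare-style two-pointer partition with pivot = 6:

Initial array: [6, 15, 20, 11, 23, 4, 30]

Pointers start at i = 1, j = 6.
i stops at index 1 (arr[1]=15 > 6), j stops at index 5 (arr[5]=4 <= 6): swap arr[1] and arr[5], array becomes [6, 4, 20, 11, 23, 15, 30]
i ends at 2, j ends at 1: the pointers have crossed (j < i), so scanning stops.

Swap pivot arr[0] with arr[1] to place pivot at position 1: [4, 6, 20, 11, 23, 15, 30]
Pivot position: 1

After partitioning with pivot 6, the array becomes [4, 6, 20, 11, 23, 15, 30]. The pivot is placed at index 1. All elements to the left of the pivot are <= 6, and all elements to the right are > 6.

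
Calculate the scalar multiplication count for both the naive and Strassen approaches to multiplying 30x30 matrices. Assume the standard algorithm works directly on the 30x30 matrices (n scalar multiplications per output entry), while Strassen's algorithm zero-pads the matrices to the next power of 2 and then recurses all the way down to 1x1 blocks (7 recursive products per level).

Matrix multiplication for 30x30 matrices:

Strassen's algorithm requires power-of-2 dimensions. Pad 30x30 to 32x32 (next power of 2).

Standard algorithm: 30^3 = 27000 multiplications
Strassen's algorithm: 7^(log2(32)) = 7^5 = 16807 multiplications
Savings: 27000 - 16807 = 10193 multiplications

Standard: 27000 multiplications (30^3). Strassen: 16807 multiplications (7^5, after padding to 32x32). Strassen reduces 8 recursive multiplications to 7 at each level.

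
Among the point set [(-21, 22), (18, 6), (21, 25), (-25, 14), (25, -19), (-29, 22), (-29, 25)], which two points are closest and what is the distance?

Computing all pairwise distances among 7 points:

d((-21, 22), (18, 6)) = 42.1545
d((-21, 22), (21, 25)) = 42.107
d((-21, 22), (-25, 14)) = 8.9443
d((-21, 22), (25, -19)) = 61.6198
d((-21, 22), (-29, 22)) = 8.0
d((-21, 22), (-29, 25)) = 8.544
d((18, 6), (21, 25)) = 19.2354
d((18, 6), (-25, 14)) = 43.7379
d((18, 6), (25, -19)) = 25.9615
d((18, 6), (-29, 22)) = 49.6488
d((18, 6), (-29, 25)) = 50.6952
d((21, 25), (-25, 14)) = 47.2969
d((21, 25), (25, -19)) = 44.1814
d((21, 25), (-29, 22)) = 50.0899
d((21, 25), (-29, 25)) = 50.0
d((-25, 14), (25, -19)) = 59.9083
d((-25, 14), (-29, 22)) = 8.9443
d((-25, 14), (-29, 25)) = 11.7047
d((25, -19), (-29, 22)) = 67.8012
d((25, -19), (-29, 25)) = 69.6563
d((-29, 22), (-29, 25)) = 3.0 <-- minimum

Closest pair: (-29, 22) and (-29, 25) with distance 3.0

The closest pair is (-29, 22) and (-29, 25) with Euclidean distance 3.0. For 7 points, brute-force pairwise comparison is shown above. For large n, the divide-and-conquer algorithm (sort by x, recurse on halves, check the dividing strip) achieves O(n log n).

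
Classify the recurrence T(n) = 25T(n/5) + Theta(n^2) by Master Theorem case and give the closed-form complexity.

Master Theorem for T(n) = 25T(n/5) + O(n^2):

a = 25, b = 5, c = 2
log_b(a) = log_5(25) = 2.0000

Case 2: c = 2 = log_5(25) = 2.0000
T(n) = O(n^2 log n) = O(n^2 log n)

For T(n) = 25T(n/5) + O(n^2): log_5(25) = 2.0000. This is Case 2 of the Master Theorem (c = log_b(a), equal work at all levels), giving O(n^2 log n).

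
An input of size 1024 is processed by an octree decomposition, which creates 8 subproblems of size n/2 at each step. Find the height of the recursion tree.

For divide and conquer with division factor 2:

Problem sizes at each level:
Level 0: 1024
Level 1: 512
Level 2: 256
Level 3: 128
Level 4: 64
Level 5: 32
Level 6: 16
Level 7: 8
Level 8: 4
Level 9: 2
Level 10: 1

The root is level 0 and the size-1 base case is level 10 (the tree spans levels 0 through 10, i.e. 11 levels counting the root), so the depth is the number of divisions: log_2(1024) = 10

The recursion tree depth is log_2(1024) = 10. At each level, the problem size is divided by 2, so it takes 10 divisions to reduce to a base case of size 1. The algorithm makes 8 recursive calls at each level.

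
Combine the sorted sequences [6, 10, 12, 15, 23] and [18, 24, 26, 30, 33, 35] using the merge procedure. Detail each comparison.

Merging process:

Compare 6 vs 18: take 6 from left. Merged: [6]
Compare 10 vs 18: take 10 from left. Merged: [6, 10]
Compare 12 vs 18: take 12 from left. Merged: [6, 10, 12]
Compare 15 vs 18: take 15 from left. Merged: [6, 10, 12, 15]
Compare 23 vs 18: take 18 from right. Merged: [6, 10, 12, 15, 18]
Compare 23 vs 24: take 23 from left. Merged: [6, 10, 12, 15, 18, 23]
Append remaining from right: [24, 26, 30, 33, 35]. Merged: [6, 10, 12, 15, 18, 23, 24, 26, 30, 33, 35]

Final merged array: [6, 10, 12, 15, 18, 23, 24, 26, 30, 33, 35]
Total comparisons: 6

The merged array is [6, 10, 12, 15, 18, 23, 24, 26, 30, 33, 35], requiring 6 comparisons. The merge step runs in O(n) time where n is the total number of elements.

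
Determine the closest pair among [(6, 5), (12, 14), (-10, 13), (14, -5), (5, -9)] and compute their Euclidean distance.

Computing all pairwise distances among 5 points:

d((6, 5), (12, 14)) = 10.8167
d((6, 5), (-10, 13)) = 17.8885
d((6, 5), (14, -5)) = 12.8062
d((6, 5), (5, -9)) = 14.0357
d((12, 14), (-10, 13)) = 22.0227
d((12, 14), (14, -5)) = 19.105
d((12, 14), (5, -9)) = 24.0416
d((-10, 13), (14, -5)) = 30.0
d((-10, 13), (5, -9)) = 26.6271
d((14, -5), (5, -9)) = 9.8489 <-- minimum

Closest pair: (14, -5) and (5, -9) with distance 9.8489

The closest pair is (14, -5) and (5, -9) with Euclidean distance 9.8489. For 5 points, brute-force pairwise comparison is shown above. For large n, the divide-and-conquer algorithm (sort by x, recurse on halves, check the dividing strip) achieves O(n log n).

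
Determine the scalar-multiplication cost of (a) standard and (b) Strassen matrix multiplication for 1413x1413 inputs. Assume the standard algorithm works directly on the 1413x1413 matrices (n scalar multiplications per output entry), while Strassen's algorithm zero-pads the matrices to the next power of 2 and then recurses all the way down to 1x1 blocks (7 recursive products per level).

Matrix multiplication for 1413x1413 matrices:

Strassen's algorithm requires power-of-2 dimensions. Pad 1413x1413 to 2048x2048 (next power of 2).

Standard algorithm: 1413^3 = 2821151997 multiplications
Strassen's algorithm: 7^(log2(2048)) = 7^11 = 1977326743 multiplications
Savings: 2821151997 - 1977326743 = 843825254 multiplications

Standard: 2821151997 multiplications (1413^3). Strassen: 1977326743 multiplications (7^11, after padding to 2048x2048). Strassen reduces 8 recursive multiplications to 7 at each level.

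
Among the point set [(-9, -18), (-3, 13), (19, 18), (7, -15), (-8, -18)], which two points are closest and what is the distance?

Computing all pairwise distances among 5 points:

d((-9, -18), (-3, 13)) = 31.5753
d((-9, -18), (19, 18)) = 45.607
d((-9, -18), (7, -15)) = 16.2788
d((-9, -18), (-8, -18)) = 1.0 <-- minimum
d((-3, 13), (19, 18)) = 22.561
d((-3, 13), (7, -15)) = 29.7321
d((-3, 13), (-8, -18)) = 31.4006
d((19, 18), (7, -15)) = 35.1141
d((19, 18), (-8, -18)) = 45.0
d((7, -15), (-8, -18)) = 15.2971

Closest pair: (-9, -18) and (-8, -18) with distance 1.0

The closest pair is (-9, -18) and (-8, -18) with Euclidean distance 1.0. For 5 points, brute-force pairwise comparison is shown above. For large n, the divide-and-conquer algorithm (sort by x, recurse on halves, check the dividing strip) achieves O(n log n).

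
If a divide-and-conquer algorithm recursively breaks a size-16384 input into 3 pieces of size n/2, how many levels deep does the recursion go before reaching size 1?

For divide and conquer with division factor 2:

Problem sizes at each level:
Level 0: 16384
Level 1: 8192
Level 2: 4096
Level 3: 2048
Level 4: 1024
Level 5: 512
Level 6: 256
Level 7: 128
Level 8: 64
Level 9: 32
Level 10: 16
Level 11: 8
Level 12: 4
Level 13: 2
Level 14: 1

The root is level 0 and the size-1 base case is level 14 (the tree spans levels 0 through 14, i.e. 15 levels counting the root), so the depth is the number of divisions: log_2(16384) = 14

The recursion tree depth is log_2(16384) = 14. At each level, the problem size is divided by 2, so it takes 14 divisions to reduce to a base case of size 1. The algorithm makes 3 recursive calls at each level.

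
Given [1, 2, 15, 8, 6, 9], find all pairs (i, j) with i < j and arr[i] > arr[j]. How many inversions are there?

Finding inversions in [1, 2, 15, 8, 6, 9]:

(2, 3): arr[2]=15 > arr[3]=8
(2, 4): arr[2]=15 > arr[4]=6
(2, 5): arr[2]=15 > arr[5]=9
(3, 4): arr[3]=8 > arr[4]=6

Total inversions: 4

The array has 4 inversion(s): (2,3), (2,4), (2,5), (3,4). Each pair (i,j) satisfies i < j and arr[i] > arr[j].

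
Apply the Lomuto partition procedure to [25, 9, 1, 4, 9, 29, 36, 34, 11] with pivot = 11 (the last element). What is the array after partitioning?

Lomuto partition with pivot = 11:

Initial array: [25, 9, 1, 4, 9, 29, 36, 34, 11]

arr[0]=25 > 11: no swap
arr[1]=9 <= 11: swap with position 0, array becomes [9, 25, 1, 4, 9, 29, 36, 34, 11]
arr[2]=1 <= 11: swap with position 1, array becomes [9, 1, 25, 4, 9, 29, 36, 34, 11]
arr[3]=4 <= 11: swap with position 2, array becomes [9, 1, 4, 25, 9, 29, 36, 34, 11]
arr[4]=9 <= 11: swap with position 3, array becomes [9, 1, 4, 9, 25, 29, 36, 34, 11]
arr[5]=29 > 11: no swap
arr[6]=36 > 11: no swap
arr[7]=34 > 11: no swap

Place pivot at position 4: [9, 1, 4, 9, 11, 29, 36, 34, 25]
Pivot position: 4

After partitioning with pivot 11, the array becomes [9, 1, 4, 9, 11, 29, 36, 34, 25]. The pivot is placed at index 4. All elements to the left of the pivot are <= 11, and all elements to the right are > 11.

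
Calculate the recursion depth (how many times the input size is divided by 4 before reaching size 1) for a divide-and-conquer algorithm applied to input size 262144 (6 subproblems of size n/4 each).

For divide and conquer with division factor 4:

Problem sizes at each level:
Level 0: 262144
Level 1: 65536
Level 2: 16384
Level 3: 4096
Level 4: 1024
Level 5: 256
Level 6: 64
Level 7: 16
Level 8: 4
Level 9: 1

The root is level 0 and the size-1 base case is level 9 (the tree spans levels 0 through 9, i.e. 10 levels counting the root), so the depth is the number of divisions: log_4(262144) = 9

The recursion tree depth is log_4(262144) = 9. At each level, the problem size is divided by 4, so it takes 9 divisions to reduce to a base case of size 1. The algorithm makes 6 recursive calls at each level.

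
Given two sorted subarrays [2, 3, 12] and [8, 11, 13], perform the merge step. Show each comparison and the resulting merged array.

Merging process:

Compare 2 vs 8: take 2 from left. Merged: [2]
Compare 3 vs 8: take 3 from left. Merged: [2, 3]
Compare 12 vs 8: take 8 from right. Merged: [2, 3, 8]
Compare 12 vs 11: take 11 from right. Merged: [2, 3, 8, 11]
Compare 12 vs 13: take 12 from left. Merged: [2, 3, 8, 11, 12]
Append remaining from right: [13]. Merged: [2, 3, 8, 11, 12, 13]

Final merged array: [2, 3, 8, 11, 12, 13]
Total comparisons: 5

The merged array is [2, 3, 8, 11, 12, 13], requiring 5 comparisons. The merge step runs in O(n) time where n is the total number of elements.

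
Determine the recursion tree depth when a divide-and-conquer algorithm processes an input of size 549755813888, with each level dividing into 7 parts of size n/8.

For divide and conquer with division factor 8:

Problem sizes at each level:
Level 0: 549755813888
Level 1: 68719476736
Level 2: 8589934592
Level 3: 1073741824
Level 4: 134217728
Level 5: 16777216
Level 6: 2097152
Level 7: 262144
Level 8: 32768
Level 9: 4096
Level 10: 512
Level 11: 64
Level 12: 8
Level 13: 1

The root is level 0 and the size-1 base case is level 13 (the tree spans levels 0 through 13, i.e. 14 levels counting the root), so the depth is the number of divisions: log_8(549755813888) = 13

The recursion tree depth is log_8(549755813888) = 13. At each level, the problem size is divided by 8, so it takes 13 divisions to reduce to a base case of size 1. The algorithm makes 7 recursive calls at each level.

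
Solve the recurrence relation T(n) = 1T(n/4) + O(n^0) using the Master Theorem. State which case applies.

Master Theorem for T(n) = 1T(n/4) + O(n^0):

a = 1, b = 4, c = 0
log_b(a) = log_4(1) = 0.0000

Case 2: c = 0 = log_4(1) = 0.0000
T(n) = O(n^0 log n) = O(log n)

For T(n) = 1T(n/4) + O(n^0): log_4(1) = 0.0000. This is Case 2 of the Master Theorem (c = log_b(a), equal work at all levels), giving O(log n).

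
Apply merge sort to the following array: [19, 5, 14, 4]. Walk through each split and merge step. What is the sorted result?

Merge sort trace:

Split: [19, 5, 14, 4] -> [19, 5] and [14, 4]
  Split: [19, 5] -> [19] and [5]
  Merge: [19] + [5] -> [5, 19]
  Split: [14, 4] -> [14] and [4]
  Merge: [14] + [4] -> [4, 14]
Merge: [5, 19] + [4, 14] -> [4, 5, 14, 19]

Final sorted array: [4, 5, 14, 19]

The merge sort proceeds by recursively splitting the array and merging sorted halves.
After all merges, the sorted array is [4, 5, 14, 19].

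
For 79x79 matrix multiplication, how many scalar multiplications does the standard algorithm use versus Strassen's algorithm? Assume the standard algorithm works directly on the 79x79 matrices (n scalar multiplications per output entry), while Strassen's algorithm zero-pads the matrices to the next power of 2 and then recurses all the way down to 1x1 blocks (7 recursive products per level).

Matrix multiplication for 79x79 matrices:

Strassen's algorithm requires power-of-2 dimensions. Pad 79x79 to 128x128 (next power of 2).

Standard algorithm: 79^3 = 493039 multiplications
Strassen's algorithm: 7^(log2(128)) = 7^7 = 823543 multiplications
Difference: 493039 - 823543 = -330504 (Strassen uses MORE here due to padding overhead — for small or just-over-power-of-2 n, padding can outweigh the per-level savings)

Standard: 493039 multiplications (79^3). Strassen: 823543 multiplications (7^7, after padding to 128x128). Strassen reduces 8 recursive multiplications to 7 at each level.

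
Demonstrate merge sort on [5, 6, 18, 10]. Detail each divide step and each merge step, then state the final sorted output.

Merge sort trace:

Split: [5, 6, 18, 10] -> [5, 6] and [18, 10]
  Split: [5, 6] -> [5] and [6]
  Merge: [5] + [6] -> [5, 6]
  Split: [18, 10] -> [18] and [10]
  Merge: [18] + [10] -> [10, 18]
Merge: [5, 6] + [10, 18] -> [5, 6, 10, 18]

Final sorted array: [5, 6, 10, 18]

The merge sort proceeds by recursively splitting the array and merging sorted halves.
After all merges, the sorted array is [5, 6, 10, 18].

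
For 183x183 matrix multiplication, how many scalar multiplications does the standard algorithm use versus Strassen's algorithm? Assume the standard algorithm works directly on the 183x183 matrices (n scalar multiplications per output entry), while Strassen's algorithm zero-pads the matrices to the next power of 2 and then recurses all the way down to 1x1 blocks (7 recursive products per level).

Matrix multiplication for 183x183 matrices:

Strassen's algorithm requires power-of-2 dimensions. Pad 183x183 to 256x256 (next power of 2).

Standard algorithm: 183^3 = 6128487 multiplications
Strassen's algorithm: 7^(log2(256)) = 7^8 = 5764801 multiplications
Savings: 6128487 - 5764801 = 363686 multiplications

Standard: 6128487 multiplications (183^3). Strassen: 5764801 multiplications (7^8, after padding to 256x256). Strassen reduces 8 recursive multiplications to 7 at each level.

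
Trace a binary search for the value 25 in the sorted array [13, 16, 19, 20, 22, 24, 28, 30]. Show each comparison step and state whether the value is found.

Binary search for 25 in [13, 16, 19, 20, 22, 24, 28, 30]:

lo=0, hi=7, mid=3, arr[mid]=20 -> 20 < 25, search right half
lo=4, hi=7, mid=5, arr[mid]=24 -> 24 < 25, search right half
lo=6, hi=7, mid=6, arr[mid]=28 -> 28 > 25, search left half
lo=6 > hi=5, target 25 not found

Binary search determines that 25 is not in the array after 3 comparisons. The search space was exhausted without finding the target.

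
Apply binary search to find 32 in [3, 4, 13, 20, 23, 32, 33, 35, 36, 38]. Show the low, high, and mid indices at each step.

Binary search for 32 in [3, 4, 13, 20, 23, 32, 33, 35, 36, 38]:

lo=0, hi=9, mid=4, arr[mid]=23 -> 23 < 32, search right half
lo=5, hi=9, mid=7, arr[mid]=35 -> 35 > 32, search left half
lo=5, hi=6, mid=5, arr[mid]=32 -> Found target at index 5!

Binary search finds 32 at index 5 after 3 comparisons. The search repeatedly halves the search space by comparing with the middle element.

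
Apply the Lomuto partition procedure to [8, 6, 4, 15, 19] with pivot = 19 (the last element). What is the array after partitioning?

Lomuto partition with pivot = 19:

Initial array: [8, 6, 4, 15, 19]

arr[0]=8 <= 19: swap with position 0, array becomes [8, 6, 4, 15, 19]
arr[1]=6 <= 19: swap with position 1, array becomes [8, 6, 4, 15, 19]
arr[2]=4 <= 19: swap with position 2, array becomes [8, 6, 4, 15, 19]
arr[3]=15 <= 19: swap with position 3, array becomes [8, 6, 4, 15, 19]

Place pivot at position 4: [8, 6, 4, 15, 19]
Pivot position: 4

After partitioning with pivot 19, the array becomes [8, 6, 4, 15, 19]. The pivot is placed at index 4. All elements to the left of the pivot are <= 19, and all elements to the right are > 19.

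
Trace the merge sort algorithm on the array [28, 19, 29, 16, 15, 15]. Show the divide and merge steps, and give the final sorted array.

Merge sort trace:

Split: [28, 19, 29, 16, 15, 15] -> [28, 19, 29] and [16, 15, 15]
  Split: [28, 19, 29] -> [28] and [19, 29]
    Split: [19, 29] -> [19] and [29]
    Merge: [19] + [29] -> [19, 29]
  Merge: [28] + [19, 29] -> [19, 28, 29]
  Split: [16, 15, 15] -> [16] and [15, 15]
    Split: [15, 15] -> [15] and [15]
    Merge: [15] + [15] -> [15, 15]
  Merge: [16] + [15, 15] -> [15, 15, 16]
Merge: [19, 28, 29] + [15, 15, 16] -> [15, 15, 16, 19, 28, 29]

Final sorted array: [15, 15, 16, 19, 28, 29]

The merge sort proceeds by recursively splitting the array and merging sorted halves.
After all merges, the sorted array is [15, 15, 16, 19, 28, 29].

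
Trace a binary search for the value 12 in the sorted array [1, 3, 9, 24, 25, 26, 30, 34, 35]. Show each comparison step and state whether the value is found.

Binary search for 12 in [1, 3, 9, 24, 25, 26, 30, 34, 35]:

lo=0, hi=8, mid=4, arr[mid]=25 -> 25 > 12, search left half
lo=0, hi=3, mid=1, arr[mid]=3 -> 3 < 12, search right half
lo=2, hi=3, mid=2, arr[mid]=9 -> 9 < 12, search right half
lo=3, hi=3, mid=3, arr[mid]=24 -> 24 > 12, search left half
lo=3 > hi=2, target 12 not found

Binary search determines that 12 is not in the array after 4 comparisons. The search space was exhausted without finding the target.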